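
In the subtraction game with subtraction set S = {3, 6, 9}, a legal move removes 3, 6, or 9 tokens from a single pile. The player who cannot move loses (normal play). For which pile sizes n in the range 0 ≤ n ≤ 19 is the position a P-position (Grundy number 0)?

n :  0  1  2  3  4  5  6  7  8  9 10 11 12 13 14 15 16 17 18 19
G :  0  0  0  1  1  1  2  2  2  3  3  3  0  0  0  1  1  1  2  2
P-positions are exactly the n with G(n) = 0.

0, 1, 2, 12, 13, 14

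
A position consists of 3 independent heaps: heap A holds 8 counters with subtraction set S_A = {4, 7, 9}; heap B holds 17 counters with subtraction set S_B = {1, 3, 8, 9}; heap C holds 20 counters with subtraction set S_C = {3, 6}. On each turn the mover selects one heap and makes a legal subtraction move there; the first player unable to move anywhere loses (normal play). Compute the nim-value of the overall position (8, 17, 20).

3

Heap A, S = {4, 7, 9}:
G(0) = 0
G(1) = mex{} = 0
G(2) = mex{} = 0
G(3) = mex{} = 0
G(4) = mex{0} = 1
G(5) = mex{0} = 1
G(6) = mex{0} = 1
G(7) = mex{0,0} = 1
G(8) = mex{1,0} = 2
G_A(8) = 2.
Heap B, S = {1, 3, 8, 9}:
n :  0  1  2  3  4  5  6  7  8  9 10 11 12 13 14 15 16 17
G :  0  1  0  1  0  1  0  1  2  3  2  3  2  3  2  3  0  1
G_B(17) = 1.
Heap C, S = {3, 6}:
n :  0  1  2  3  4  5  6  7  8  9 10 11 12 13 14 15 16 17 18 19 20
G :  0  0  0  1  1  1  2  2  2  0  0  0  1  1  1  2  2  2  0  0  0
G_C(20) = 0.
Combined Grundy value = 2 ⊕ 1 ⊕ 0 = 3.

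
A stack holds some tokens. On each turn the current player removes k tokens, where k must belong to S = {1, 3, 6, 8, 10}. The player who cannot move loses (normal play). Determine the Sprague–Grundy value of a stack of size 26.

G(0) = 0
G(1) = mex{0} = 1
G(2) = mex{1} = 0
G(3) = mex{0,0} = 1
G(4) = mex{1,1} = 0
G(5) = mex{0,0} = 1
G(6) = mex{1,1,0} = 2
G(7) = mex{2,0,1} = 3
G(8) = mex{3,1,0,0} = 2
G(9) = mex{2,2,1,1} = 0
G(10) = mex{0,3,0,0,0} = 1
G(11) = mex{1,2,1,1,1} = 0
G(12) = mex{0,0,2,0,0} = 1
G(13) = mex{1,1,3,1,1} = 0
G(14) = mex{0,0,2,2,0} = 1
G(15) = mex{1,1,0,3,1} = 2
G(16) = mex{2,0,1,2,2} = 3
G(17) = mex{3,1,0,0,3} = 2
G(18) = mex{2,2,1,1,2} = 0
G(19) = mex{0,3,0,0,0} = 1
G(20) = mex{1,2,1,1,1} = 0
G(21) = mex{0,0,2,0,0} = 1
G(22) = mex{1,1,3,1,1} = 0
G(23) = mex{0,0,2,2,0} = 1
G(24) = mex{1,1,0,3,1} = 2
G(25) = mex{2,0,1,2,2} = 3
G(26) = mex{3,1,0,0,3} = 2

2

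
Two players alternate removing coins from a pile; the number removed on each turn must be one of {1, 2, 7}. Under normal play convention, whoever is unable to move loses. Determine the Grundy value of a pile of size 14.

2

G(0) = 0
G(1) = mex{0} = 1
G(2) = mex{1,0} = 2
G(3) = mex{2,1} = 0
G(4) = mex{0,2} = 1
G(5) = mex{1,0} = 2
G(6) = mex{2,1} = 0
G(7) = mex{0,2,0} = 1
G(8) = mex{1,0,1} = 2
G(9) = mex{2,1,2} = 0
G(10) = mex{0,2,0} = 1
G(11) = mex{1,0,1} = 2
G(12) = mex{2,1,2} = 0
G(13) = mex{0,2,0} = 1
G(14) = mex{1,0,1} = 2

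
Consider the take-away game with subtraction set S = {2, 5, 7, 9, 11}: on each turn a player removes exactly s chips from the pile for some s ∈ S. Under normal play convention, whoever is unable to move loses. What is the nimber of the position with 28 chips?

G(0) = 0
G(1) = mex{} = 0
G(2) = mex{0} = 1
G(3) = mex{0} = 1
G(4) = mex{1} = 0
G(5) = mex{1,0} = 2
G(6) = mex{0,0} = 1
G(7) = mex{2,1,0} = 3
G(8) = mex{1,1,0} = 2
G(9) = mex{3,0,1,0} = 2
G(10) = mex{2,2,1,0} = 3
G(11) = mex{2,1,0,1,0} = 3
G(12) = mex{3,3,2,1,0} = 4
G(13) = mex{3,2,1,0,1} = 4
G(14) = mex{4,2,3,2,1} = 0
G(15) = mex{4,3,2,1,0} = 5
G(16) = mex{0,3,2,3,2} = 1
G(17) = mex{5,4,3,2,1} = 0
G(18) = mex{1,4,3,2,3} = 0
G(19) = mex{0,0,4,3,2} = 1
G(20) = mex{0,5,4,3,2} = 1
G(21) = mex{1,1,0,4,3} = 2
G(22) = mex{1,0,5,4,3} = 2
G(23) = mex{2,0,1,0,4} = 3
G(24) = mex{2,1,0,5,4} = 3
G(25) = mex{3,1,0,1,0} = 2
G(26) = mex{3,2,1,0,5} = 4
G(27) = mex{2,2,1,0,1} = 3
G(28) = mex{4,3,2,1,0} = 5

5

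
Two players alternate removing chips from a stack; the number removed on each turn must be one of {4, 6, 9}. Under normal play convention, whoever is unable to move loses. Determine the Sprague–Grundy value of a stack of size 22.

n :  0  1  2  3  4  5  6  7  8  9 10 11 12 13 14 15 16 17 18 19 20 21 22
G :  0  0  0  0  1  1  1  1  2  2  2  2  3  0  0  0  0  1  1  1  1  2  2

2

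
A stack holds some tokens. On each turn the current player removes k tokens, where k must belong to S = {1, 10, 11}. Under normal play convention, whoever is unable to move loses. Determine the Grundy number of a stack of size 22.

0

G(0) = 0
G(1) = mex{0} = 1
G(2) = mex{1} = 0
G(3) = mex{0} = 1
G(4) = mex{1} = 0
G(5) = mex{0} = 1
G(6) = mex{1} = 0
G(7) = mex{0} = 1
G(8) = mex{1} = 0
G(9) = mex{0} = 1
G(10) = mex{1,0} = 2
G(11) = mex{2,1,0} = 3
G(12) = mex{3,0,1} = 2
G(13) = mex{2,1,0} = 3
G(14) = mex{3,0,1} = 2
G(15) = mex{2,1,0} = 3
G(16) = mex{3,0,1} = 2
G(17) = mex{2,1,0} = 3
G(18) = mex{3,0,1} = 2
G(19) = mex{2,1,0} = 3
G(20) = mex{3,2,1} = 0
G(21) = mex{0,3,2} = 1
G(22) = mex{1,2,3} = 0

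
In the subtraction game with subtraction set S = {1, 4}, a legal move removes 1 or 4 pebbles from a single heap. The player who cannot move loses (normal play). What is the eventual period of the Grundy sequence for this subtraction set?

n :  0  1  2  3  4  5  6  7  8  9 10 11 12 13 14
G :  0  1  0  1  2  0  1  0  1  2  0  1  0  1  2
G(n+5) = G(n) holds for n = 0,…,3 (a full window of length max(S) = 4), so the sequence is purely periodic with period 5.

5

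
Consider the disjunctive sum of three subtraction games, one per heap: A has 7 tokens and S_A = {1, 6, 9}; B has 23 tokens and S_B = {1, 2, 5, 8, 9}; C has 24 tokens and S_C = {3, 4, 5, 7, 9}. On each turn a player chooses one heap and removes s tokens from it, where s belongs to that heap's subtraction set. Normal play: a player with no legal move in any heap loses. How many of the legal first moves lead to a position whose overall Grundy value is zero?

Heap A, S = {1, 6, 9}:
n : 0 1 2 3 4 5 6 7
G : 0 1 0 1 0 1 2 0
G_A(7) = 0.
Heap B, S = {1, 2, 5, 8, 9}:
G(0) = 0
G(1) = mex{0} = 1
G(2) = mex{1,0} = 2
G(3) = mex{2,1} = 0
G(4) = mex{0,2} = 1
G(5) = mex{1,0,0} = 2
G(6) = mex{2,1,1} = 0
G(7) = mex{0,2,2} = 1
G(8) = mex{1,0,0,0} = 2
G(9) = mex{2,1,1,1,0} = 3
G(10) = mex{3,2,2,2,1} = 0
G(11) = mex{0,3,0,0,2} = 1
G(12) = mex{1,0,1,1,0} = 2
G(13) = mex{2,1,2,2,1} = 0
G(14) = mex{0,2,3,0,2} = 1
G(15) = mex{1,0,0,1,0} = 2
G(16) = mex{2,1,1,2,1} = 0
G(17) = mex{0,2,2,3,2} = 1
G(18) = mex{1,0,0,0,3} = 2
G(19) = mex{2,1,1,1,0} = 3
G(20) = mex{3,2,2,2,1} = 0
G(21) = mex{0,3,0,0,2} = 1
G(22) = mex{1,0,1,1,0} = 2
G(23) = mex{2,1,2,2,1} = 0
G_B(23) = 0.
Heap C, S = {3, 4, 5, 7, 9}:
G(0) = 0
G(1) = mex{} = 0
G(2) = mex{} = 0
G(3) = mex{0} = 1
G(4) = mex{0,0} = 1
G(5) = mex{0,0,0} = 1
G(6) = mex{1,0,0} = 2
G(7) = mex{1,1,0,0} = 2
G(8) = mex{1,1,1,0} = 2
G(9) = mex{2,1,1,0,0} = 3
G(10) = mex{2,2,1,1,0} = 3
G(11) = mex{2,2,2,1,0} = 3
G(12) = mex{3,2,2,1,1} = 0
G(13) = mex{3,3,2,2,1} = 0
G(14) = mex{3,3,3,2,1} = 0
G(15) = mex{0,3,3,2,2} = 1
G(16) = mex{0,0,3,3,2} = 1
G(17) = mex{0,0,0,3,2} = 1
G(18) = mex{1,0,0,3,3} = 2
G(19) = mex{1,1,0,0,3} = 2
G(20) = mex{1,1,1,0,3} = 2
G(21) = mex{2,1,1,0,0} = 3
G(22) = mex{2,2,1,1,0} = 3
G(23) = mex{2,2,2,1,0} = 3
G(24) = mex{3,2,2,1,1} = 0
G_C(24) = 0.
Combined Grundy value = 0 ⊕ 0 ⊕ 0 = 0.
A winning move leaves total XOR = 0, i.e. changes one component's Grundy value g to g ⊕ X where X is the current total.
Heap A: target g' = 0⊕0 = 0, but every legal move changes the Grundy value (mex property), so 0 moves.
Heap B: target g' = 0⊕0 = 0, but every legal move changes the Grundy value (mex property), so 0 moves.
Heap C: target g' = 0⊕0 = 0, but every legal move changes the Grundy value (mex property), so 0 moves.

0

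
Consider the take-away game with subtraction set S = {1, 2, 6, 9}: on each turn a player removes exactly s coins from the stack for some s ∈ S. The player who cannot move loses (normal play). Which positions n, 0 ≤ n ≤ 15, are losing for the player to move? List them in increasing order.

0, 3, 7, 10, 14

G(0) = 0
G(1) = mex{0} = 1
G(2) = mex{1,0} = 2
G(3) = mex{2,1} = 0
G(4) = mex{0,2} = 1
G(5) = mex{1,0} = 2
G(6) = mex{2,1,0} = 3
G(7) = mex{3,2,1} = 0
G(8) = mex{0,3,2} = 1
G(9) = mex{1,0,0,0} = 2
G(10) = mex{2,1,1,1} = 0
G(11) = mex{0,2,2,2} = 1
G(12) = mex{1,0,3,0} = 2
G(13) = mex{2,1,0,1} = 3
G(14) = mex{3,2,1,2} = 0
G(15) = mex{0,3,2,3} = 1
P-positions are exactly the n with G(n) = 0.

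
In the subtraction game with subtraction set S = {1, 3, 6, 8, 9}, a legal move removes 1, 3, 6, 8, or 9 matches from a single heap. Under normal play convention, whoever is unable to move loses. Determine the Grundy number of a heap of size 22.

n :  0  1  2  3  4  5  6  7  8  9 10 11 12 13 14 15 16 17 18 19 20 21 22
G :  0  1  0  1  0  1  2  3  2  3  2  3  4  5  0  1  0  1  0  1  2  3  2

2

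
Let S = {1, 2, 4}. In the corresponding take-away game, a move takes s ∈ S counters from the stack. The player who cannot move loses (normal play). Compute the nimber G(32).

2

n :  0  1  2  3  4  5  6  7  8  9 10 11 12 13 14 15 16 17 18 19 20 21 22 23 24 25 26 27 28 29 30 31 32
G :  0  1  2  0  1  2  0  1  2  0  1  2  0  1  2  0  1  2  0  1  2  0  1  2  0  1  2  0  1  2  0  1  2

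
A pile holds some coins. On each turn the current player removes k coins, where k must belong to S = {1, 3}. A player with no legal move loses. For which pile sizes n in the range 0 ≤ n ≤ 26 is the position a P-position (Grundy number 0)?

0, 2, 4, 6, 8, 10, 12, 14, 16, 18, 20, 22, 24, 26

G(0) = 0
G(1) = mex{0} = 1
G(2) = mex{1} = 0
G(3) = mex{0,0} = 1
G(4) = mex{1,1} = 0
G(5) = mex{0,0} = 1
G(6) = mex{1,1} = 0
G(7) = mex{0,0} = 1
G(8) = mex{1,1} = 0
G(9) = mex{0,0} = 1
G(10) = mex{1,1} = 0
G(11) = mex{0,0} = 1
G(12) = mex{1,1} = 0
G(13) = mex{0,0} = 1
G(14) = mex{1,1} = 0
G(15) = mex{0,0} = 1
G(16) = mex{1,1} = 0
G(17) = mex{0,0} = 1
G(18) = mex{1,1} = 0
G(19) = mex{0,0} = 1
G(20) = mex{1,1} = 0
G(21) = mex{0,0} = 1
G(22) = mex{1,1} = 0
G(23) = mex{0,0} = 1
G(24) = mex{1,1} = 0
G(25) = mex{0,0} = 1
G(26) = mex{1,1} = 0
P-positions are exactly the n with G(n) = 0.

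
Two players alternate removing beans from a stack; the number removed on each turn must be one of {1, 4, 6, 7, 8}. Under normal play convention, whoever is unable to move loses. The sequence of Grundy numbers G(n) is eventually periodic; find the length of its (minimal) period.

14

G(0) = 0
G(1) = mex{0} = 1
G(2) = mex{1} = 0
G(3) = mex{0} = 1
G(4) = mex{1,0} = 2
G(5) = mex{2,1} = 0
G(6) = mex{0,0,0} = 1
G(7) = mex{1,1,1,0} = 2
G(8) = mex{2,2,0,1,0} = 3
G(9) = mex{3,0,1,0,1} = 2
G(10) = mex{2,1,2,1,0} = 3
G(11) = mex{3,2,0,2,1} = 4
G(12) = mex{4,3,1,0,2} = 5
G(13) = mex{5,2,2,1,0} = 3
G(14) = mex{3,3,3,2,1} = 0
G(15) = mex{0,4,2,3,2} = 1
G(16) = mex{1,5,3,2,3} = 0
G(17) = mex{0,3,4,3,2} = 1
G(18) = mex{1,0,5,4,3} = 2
G(19) = mex{2,1,3,5,4} = 0
G(20) = mex{0,0,0,3,5} = 1
G(21) = mex{1,1,1,0,3} = 2
G(22) = mex{2,2,0,1,0} = 3
G(23) = mex{3,0,1,0,1} = 2
G(24) = mex{2,1,2,1,0} = 3
G(25) = mex{3,2,0,2,1} = 4
G(26) = mex{4,3,1,0,2} = 5
G(27) = mex{5,2,2,1,0} = 3
G(28) = mex{3,3,3,2,1} = 0
G(29) = mex{0,4,2,3,2} = 1
G(n+14) = G(n) holds for n = 0,…,7 (a full window of length max(S) = 8), so the sequence is purely periodic with period 14.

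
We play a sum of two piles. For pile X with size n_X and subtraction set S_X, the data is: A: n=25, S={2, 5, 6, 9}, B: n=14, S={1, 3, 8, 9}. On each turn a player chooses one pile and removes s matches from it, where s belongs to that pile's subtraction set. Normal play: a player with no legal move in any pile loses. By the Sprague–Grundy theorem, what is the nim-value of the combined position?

3

Pile A, S = {2, 5, 6, 9}:
G(0) = 0
G(1) = mex{} = 0
G(2) = mex{0} = 1
G(3) = mex{0} = 1
G(4) = mex{1} = 0
G(5) = mex{1,0} = 2
G(6) = mex{0,0,0} = 1
G(7) = mex{2,1,0} = 3
G(8) = mex{1,1,1} = 0
G(9) = mex{3,0,1,0} = 2
G(10) = mex{0,2,0,0} = 1
G(11) = mex{2,1,2,1} = 0
G(12) = mex{1,3,1,1} = 0
G(13) = mex{0,0,3,0} = 1
G(14) = mex{0,2,0,2} = 1
G(15) = mex{1,1,2,1} = 0
G(16) = mex{1,0,1,3} = 2
G(17) = mex{0,0,0,0} = 1
G(18) = mex{2,1,0,2} = 3
G(19) = mex{1,1,1,1} = 0
G(20) = mex{3,0,1,0} = 2
G(21) = mex{0,2,0,0} = 1
G(22) = mex{2,1,2,1} = 0
G(23) = mex{1,3,1,1} = 0
G(24) = mex{0,0,3,0} = 1
G(25) = mex{0,2,0,2} = 1
G_A(25) = 1.
Pile B, S = {1, 3, 8, 9}:
G(0) = 0
G(1) = mex{0} = 1
G(2) = mex{1} = 0
G(3) = mex{0,0} = 1
G(4) = mex{1,1} = 0
G(5) = mex{0,0} = 1
G(6) = mex{1,1} = 0
G(7) = mex{0,0} = 1
G(8) = mex{1,1,0} = 2
G(9) = mex{2,0,1,0} = 3
G(10) = mex{3,1,0,1} = 2
G(11) = mex{2,2,1,0} = 3
G(12) = mex{3,3,0,1} = 2
G(13) = mex{2,2,1,0} = 3
G(14) = mex{3,3,0,1} = 2
G_B(14) = 2.
Combined Grundy value = 1 ⊕ 2 = 3.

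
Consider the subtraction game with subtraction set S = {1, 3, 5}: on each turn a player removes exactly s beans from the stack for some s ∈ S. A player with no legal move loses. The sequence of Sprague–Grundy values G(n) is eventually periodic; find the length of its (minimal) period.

2

G(0) = 0
G(1) = mex{0} = 1
G(2) = mex{1} = 0
G(3) = mex{0,0} = 1
G(4) = mex{1,1} = 0
G(5) = mex{0,0,0} = 1
G(6) = mex{1,1,1} = 0
G(7) = mex{0,0,0} = 1
G(8) = mex{1,1,1} = 0
G(9) = mex{0,0,0} = 1
G(10) = mex{1,1,1} = 0
G(11) = mex{0,0,0} = 1
G(12) = mex{1,1,1} = 0
G(13) = mex{0,0,0} = 1
G(14) = mex{1,1,1} = 0
G(n+2) = G(n) holds for n = 0,…,4 (a full window of length max(S) = 5), so the sequence is purely periodic with period 2.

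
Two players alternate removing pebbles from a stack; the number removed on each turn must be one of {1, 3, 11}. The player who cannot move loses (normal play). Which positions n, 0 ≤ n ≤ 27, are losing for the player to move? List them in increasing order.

0, 2, 4, 6, 8, 10, 12, 14, 16, 18, 20, 22, 24, 26

G(0) = 0
G(1) = mex{0} = 1
G(2) = mex{1} = 0
G(3) = mex{0,0} = 1
G(4) = mex{1,1} = 0
G(5) = mex{0,0} = 1
G(6) = mex{1,1} = 0
G(7) = mex{0,0} = 1
G(8) = mex{1,1} = 0
G(9) = mex{0,0} = 1
G(10) = mex{1,1} = 0
G(11) = mex{0,0,0} = 1
G(12) = mex{1,1,1} = 0
G(13) = mex{0,0,0} = 1
G(14) = mex{1,1,1} = 0
G(15) = mex{0,0,0} = 1
G(16) = mex{1,1,1} = 0
G(17) = mex{0,0,0} = 1
G(18) = mex{1,1,1} = 0
G(19) = mex{0,0,0} = 1
G(20) = mex{1,1,1} = 0
G(21) = mex{0,0,0} = 1
G(22) = mex{1,1,1} = 0
G(23) = mex{0,0,0} = 1
G(24) = mex{1,1,1} = 0
G(25) = mex{0,0,0} = 1
G(26) = mex{1,1,1} = 0
G(27) = mex{0,0,0} = 1
P-positions are exactly the n with G(n) = 0.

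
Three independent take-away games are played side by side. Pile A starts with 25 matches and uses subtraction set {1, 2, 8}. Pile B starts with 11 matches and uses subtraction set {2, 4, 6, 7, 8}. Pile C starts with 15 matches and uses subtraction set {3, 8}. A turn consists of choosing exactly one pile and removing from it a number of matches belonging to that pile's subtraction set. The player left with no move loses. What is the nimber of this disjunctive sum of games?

0

Pile A, S = {1, 2, 8}:
n :  0  1  2  3  4  5  6  7  8  9 10 11 12 13 14 15 16 17 18 19 20 21 22 23 24 25
G :  0  1  2  0  1  2  0  1  2  0  1  2  0  1  2  0  1  2  0  1  2  0  1  2  0  1
G_A(25) = 1.
Pile B, S = {2, 4, 6, 7, 8}:
G(0) = 0
G(1) = mex{} = 0
G(2) = mex{0} = 1
G(3) = mex{0} = 1
G(4) = mex{1,0} = 2
G(5) = mex{1,0} = 2
G(6) = mex{2,1,0} = 3
G(7) = mex{2,1,0,0} = 3
G(8) = mex{3,2,1,0,0} = 4
G(9) = mex{3,2,1,1,0} = 4
G(10) = mex{4,3,2,1,1} = 0
G(11) = mex{4,3,2,2,1} = 0
G_B(11) = 0.
Pile C, S = {3, 8}:
n :  0  1  2  3  4  5  6  7  8  9 10 11 12 13 14 15
G :  0  0  0  1  1  1  0  0  2  1  1  0  0  0  1  1
G_C(15) = 1.
Combined Grundy value = 1 ⊕ 0 ⊕ 1 = 0.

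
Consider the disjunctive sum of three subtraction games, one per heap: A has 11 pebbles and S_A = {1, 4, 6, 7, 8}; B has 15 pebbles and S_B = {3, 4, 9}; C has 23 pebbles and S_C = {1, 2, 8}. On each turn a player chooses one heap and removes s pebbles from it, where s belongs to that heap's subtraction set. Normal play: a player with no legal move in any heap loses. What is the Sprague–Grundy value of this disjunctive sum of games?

6

Heap A, S = {1, 4, 6, 7, 8}:
n :  0  1  2  3  4  5  6  7  8  9 10 11
G :  0  1  0  1  2  0  1  2  3  2  3  4
G_A(11) = 4.
Heap B, S = {3, 4, 9}:
n :  0  1  2  3  4  5  6  7  8  9 10 11 12 13 14 15
G :  0  0  0  1  1  1  2  0  0  3  1  1  2  0  0  0
G_B(15) = 0.
Heap C, S = {1, 2, 8}:
G(0) = 0
G(1) = mex{0} = 1
G(2) = mex{1,0} = 2
G(3) = mex{2,1} = 0
G(4) = mex{0,2} = 1
G(5) = mex{1,0} = 2
G(6) = mex{2,1} = 0
G(7) = mex{0,2} = 1
G(8) = mex{1,0,0} = 2
G(9) = mex{2,1,1} = 0
G(10) = mex{0,2,2} = 1
G(11) = mex{1,0,0} = 2
G(12) = mex{2,1,1} = 0
G(13) = mex{0,2,2} = 1
G(14) = mex{1,0,0} = 2
G(15) = mex{2,1,1} = 0
G(16) = mex{0,2,2} = 1
G(17) = mex{1,0,0} = 2
G(18) = mex{2,1,1} = 0
G(19) = mex{0,2,2} = 1
G(20) = mex{1,0,0} = 2
G(21) = mex{2,1,1} = 0
G(22) = mex{0,2,2} = 1
G(23) = mex{1,0,0} = 2
G_C(23) = 2.
Combined Grundy value = 4 ⊕ 0 ⊕ 2 = 6.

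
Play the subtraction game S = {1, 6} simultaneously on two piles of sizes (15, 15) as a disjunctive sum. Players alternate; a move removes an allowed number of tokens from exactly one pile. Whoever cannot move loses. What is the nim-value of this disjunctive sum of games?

0

All piles use S = {1, 6}:
G(0) = 0
G(1) = mex{0} = 1
G(2) = mex{1} = 0
G(3) = mex{0} = 1
G(4) = mex{1} = 0
G(5) = mex{0} = 1
G(6) = mex{1,0} = 2
G(7) = mex{2,1} = 0
G(8) = mex{0,0} = 1
G(9) = mex{1,1} = 0
G(10) = mex{0,0} = 1
G(11) = mex{1,1} = 0
G(12) = mex{0,2} = 1
G(13) = mex{1,0} = 2
G(14) = mex{2,1} = 0
G(15) = mex{0,0} = 1
Pile A: G(15) = 1.
Pile B: G(15) = 1.
Combined Grundy value = 1 ⊕ 1 = 0.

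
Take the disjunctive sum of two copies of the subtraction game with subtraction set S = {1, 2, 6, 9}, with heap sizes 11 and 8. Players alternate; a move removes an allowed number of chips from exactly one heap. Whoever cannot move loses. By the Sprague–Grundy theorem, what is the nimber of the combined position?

All heaps use S = {1, 2, 6, 9}:
n :  0  1  2  3  4  5  6  7  8  9 10 11
G :  0  1  2  0  1  2  3  0  1  2  0  1
Heap A: G(11) = 1.
Heap B: G(8) = 1.
Combined Grundy value = 1 ⊕ 1 = 0.

0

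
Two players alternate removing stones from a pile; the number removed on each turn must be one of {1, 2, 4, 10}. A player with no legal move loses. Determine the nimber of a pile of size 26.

2

G(0) = 0
G(1) = mex{0} = 1
G(2) = mex{1,0} = 2
G(3) = mex{2,1} = 0
G(4) = mex{0,2,0} = 1
G(5) = mex{1,0,1} = 2
G(6) = mex{2,1,2} = 0
G(7) = mex{0,2,0} = 1
G(8) = mex{1,0,1} = 2
G(9) = mex{2,1,2} = 0
G(10) = mex{0,2,0,0} = 1
G(11) = mex{1,0,1,1} = 2
G(12) = mex{2,1,2,2} = 0
G(13) = mex{0,2,0,0} = 1
G(14) = mex{1,0,1,1} = 2
G(15) = mex{2,1,2,2} = 0
G(16) = mex{0,2,0,0} = 1
G(17) = mex{1,0,1,1} = 2
G(18) = mex{2,1,2,2} = 0
G(19) = mex{0,2,0,0} = 1
G(20) = mex{1,0,1,1} = 2
G(21) = mex{2,1,2,2} = 0
G(22) = mex{0,2,0,0} = 1
G(23) = mex{1,0,1,1} = 2
G(24) = mex{2,1,2,2} = 0
G(25) = mex{0,2,0,0} = 1
G(26) = mex{1,0,1,1} = 2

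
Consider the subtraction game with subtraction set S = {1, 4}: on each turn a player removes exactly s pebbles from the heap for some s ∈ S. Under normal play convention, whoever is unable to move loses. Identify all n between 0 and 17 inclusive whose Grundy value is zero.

G(0) = 0
G(1) = mex{0} = 1
G(2) = mex{1} = 0
G(3) = mex{0} = 1
G(4) = mex{1,0} = 2
G(5) = mex{2,1} = 0
G(6) = mex{0,0} = 1
G(7) = mex{1,1} = 0
G(8) = mex{0,2} = 1
G(9) = mex{1,0} = 2
G(10) = mex{2,1} = 0
G(11) = mex{0,0} = 1
G(12) = mex{1,1} = 0
G(13) = mex{0,2} = 1
G(14) = mex{1,0} = 2
G(15) = mex{2,1} = 0
G(16) = mex{0,0} = 1
G(17) = mex{1,1} = 0
P-positions are exactly the n with G(n) = 0.

0, 2, 5, 7, 10, 12, 15, 17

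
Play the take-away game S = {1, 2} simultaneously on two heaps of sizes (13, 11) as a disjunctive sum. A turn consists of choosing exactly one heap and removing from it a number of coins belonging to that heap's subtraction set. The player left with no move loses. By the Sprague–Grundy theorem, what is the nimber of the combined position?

All heaps use S = {1, 2}:
G(0) = 0
G(1) = mex{0} = 1
G(2) = mex{1,0} = 2
G(3) = mex{2,1} = 0
G(4) = mex{0,2} = 1
G(5) = mex{1,0} = 2
G(6) = mex{2,1} = 0
G(7) = mex{0,2} = 1
G(8) = mex{1,0} = 2
G(9) = mex{2,1} = 0
G(10) = mex{0,2} = 1
G(11) = mex{1,0} = 2
G(12) = mex{2,1} = 0
G(13) = mex{0,2} = 1
Heap A: G(13) = 1.
Heap B: G(11) = 2.
Combined Grundy value = 1 ⊕ 2 = 3.

3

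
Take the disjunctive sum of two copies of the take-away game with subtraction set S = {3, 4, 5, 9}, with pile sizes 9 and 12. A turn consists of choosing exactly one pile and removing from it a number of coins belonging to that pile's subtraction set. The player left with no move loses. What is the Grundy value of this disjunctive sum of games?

7

All piles use S = {3, 4, 5, 9}:
G(0) = 0
G(1) = mex{} = 0
G(2) = mex{} = 0
G(3) = mex{0} = 1
G(4) = mex{0,0} = 1
G(5) = mex{0,0,0} = 1
G(6) = mex{1,0,0} = 2
G(7) = mex{1,1,0} = 2
G(8) = mex{1,1,1} = 0
G(9) = mex{2,1,1,0} = 3
G(10) = mex{2,2,1,0} = 3
G(11) = mex{0,2,2,0} = 1
G(12) = mex{3,0,2,1} = 4
Pile A: G(9) = 3.
Pile B: G(12) = 4.
Combined Grundy value = 3 ⊕ 4 = 7.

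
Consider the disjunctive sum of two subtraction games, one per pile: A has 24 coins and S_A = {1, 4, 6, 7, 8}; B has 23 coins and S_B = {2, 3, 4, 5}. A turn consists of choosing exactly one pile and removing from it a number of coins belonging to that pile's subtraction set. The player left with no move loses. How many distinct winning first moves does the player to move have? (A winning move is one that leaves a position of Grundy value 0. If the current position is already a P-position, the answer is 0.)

Pile A, S = {1, 4, 6, 7, 8}:
G(0) = 0
G(1) = mex{0} = 1
G(2) = mex{1} = 0
G(3) = mex{0} = 1
G(4) = mex{1,0} = 2
G(5) = mex{2,1} = 0
G(6) = mex{0,0,0} = 1
G(7) = mex{1,1,1,0} = 2
G(8) = mex{2,2,0,1,0} = 3
G(9) = mex{3,0,1,0,1} = 2
G(10) = mex{2,1,2,1,0} = 3
G(11) = mex{3,2,0,2,1} = 4
G(12) = mex{4,3,1,0,2} = 5
G(13) = mex{5,2,2,1,0} = 3
G(14) = mex{3,3,3,2,1} = 0
G(15) = mex{0,4,2,3,2} = 1
G(16) = mex{1,5,3,2,3} = 0
G(17) = mex{0,3,4,3,2} = 1
G(18) = mex{1,0,5,4,3} = 2
G(19) = mex{2,1,3,5,4} = 0
G(20) = mex{0,0,0,3,5} = 1
G(21) = mex{1,1,1,0,3} = 2
G(22) = mex{2,2,0,1,0} = 3
G(23) = mex{3,0,1,0,1} = 2
G(24) = mex{2,1,2,1,0} = 3
G_A(24) = 3.
Pile B, S = {2, 3, 4, 5}:
n :  0  1  2  3  4  5  6  7  8  9 10 11 12 13 14 15 16 17 18 19 20 21 22 23
G :  0  0  1  1  2  2  3  0  0  1  1  2  2  3  0  0  1  1  2  2  3  0  0  1
G_B(23) = 1.
Combined Grundy value = 3 ⊕ 1 = 2.
A winning move leaves total XOR = 0, i.e. changes one component's Grundy value g to g ⊕ X where X is the current total.
Pile A: need g' = 3⊕2 = 1. Options: 24−1→G=2, 24−4→G=1, 24−6→G=2, 24−7→G=1, 24−8→G=0. Hits: 2.
Pile B: need g' = 1⊕2 = 3. Options: 23−2→G=0, 23−3→G=3, 23−4→G=2, 23−5→G=2. Hits: 1.

3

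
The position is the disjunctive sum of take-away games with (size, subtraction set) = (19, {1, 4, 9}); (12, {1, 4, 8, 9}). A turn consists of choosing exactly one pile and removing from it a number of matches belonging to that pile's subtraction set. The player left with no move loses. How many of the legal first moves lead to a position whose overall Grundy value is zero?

Pile A, S = {1, 4, 9}:
G(0) = 0
G(1) = mex{0} = 1
G(2) = mex{1} = 0
G(3) = mex{0} = 1
G(4) = mex{1,0} = 2
G(5) = mex{2,1} = 0
G(6) = mex{0,0} = 1
G(7) = mex{1,1} = 0
G(8) = mex{0,2} = 1
G(9) = mex{1,0,0} = 2
G(10) = mex{2,1,1} = 0
G(11) = mex{0,0,0} = 1
G(12) = mex{1,1,1} = 0
G(13) = mex{0,2,2} = 1
G(14) = mex{1,0,0} = 2
G(15) = mex{2,1,1} = 0
G(16) = mex{0,0,0} = 1
G(17) = mex{1,1,1} = 0
G(18) = mex{0,2,2} = 1
G(19) = mex{1,0,0} = 2
G_A(19) = 2.
Pile B, S = {1, 4, 8, 9}:
G(0) = 0
G(1) = mex{0} = 1
G(2) = mex{1} = 0
G(3) = mex{0} = 1
G(4) = mex{1,0} = 2
G(5) = mex{2,1} = 0
G(6) = mex{0,0} = 1
G(7) = mex{1,1} = 0
G(8) = mex{0,2,0} = 1
G(9) = mex{1,0,1,0} = 2
G(10) = mex{2,1,0,1} = 3
G(11) = mex{3,0,1,0} = 2
G(12) = mex{2,1,2,1} = 0
G_B(12) = 0.
Combined Grundy value = 2 ⊕ 0 = 2.
A winning move leaves total XOR = 0, i.e. changes one component's Grundy value g to g ⊕ X where X is the current total.
Pile A: need g' = 2⊕2 = 0. Options: 19−1→G=1, 19−4→G=0, 19−9→G=0. Hits: 2.
Pile B: need g' = 0⊕2 = 2. Options: 12−1→G=2, 12−4→G=1, 12−8→G=2, 12−9→G=1. Hits: 2.

4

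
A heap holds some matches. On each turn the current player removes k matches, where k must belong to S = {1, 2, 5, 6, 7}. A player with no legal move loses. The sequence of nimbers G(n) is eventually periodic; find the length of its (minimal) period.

G(0) = 0
G(1) = mex{0} = 1
G(2) = mex{1,0} = 2
G(3) = mex{2,1} = 0
G(4) = mex{0,2} = 1
G(5) = mex{1,0,0} = 2
G(6) = mex{2,1,1,0} = 3
G(7) = mex{3,2,2,1,0} = 4
G(8) = mex{4,3,0,2,1} = 5
G(9) = mex{5,4,1,0,2} = 3
G(10) = mex{3,5,2,1,0} = 4
G(11) = mex{4,3,3,2,1} = 0
G(12) = mex{0,4,4,3,2} = 1
G(13) = mex{1,0,5,4,3} = 2
G(14) = mex{2,1,3,5,4} = 0
G(15) = mex{0,2,4,3,5} = 1
G(16) = mex{1,0,0,4,3} = 2
G(17) = mex{2,1,1,0,4} = 3
G(18) = mex{3,2,2,1,0} = 4
G(19) = mex{4,3,0,2,1} = 5
G(20) = mex{5,4,1,0,2} = 3
G(21) = mex{3,5,2,1,0} = 4
G(22) = mex{4,3,3,2,1} = 0
G(23) = mex{0,4,4,3,2} = 1
G(n+11) = G(n) holds for n = 0,…,6 (a full window of length max(S) = 7), so the sequence is purely periodic with period 11.

11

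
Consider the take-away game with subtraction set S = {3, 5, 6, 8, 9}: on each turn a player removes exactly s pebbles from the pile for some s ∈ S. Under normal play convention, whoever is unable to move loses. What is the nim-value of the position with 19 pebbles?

G(0) = 0
G(1) = mex{} = 0
G(2) = mex{} = 0
G(3) = mex{0} = 1
G(4) = mex{0} = 1
G(5) = mex{0,0} = 1
G(6) = mex{1,0,0} = 2
G(7) = mex{1,0,0} = 2
G(8) = mex{1,1,0,0} = 2
G(9) = mex{2,1,1,0,0} = 3
G(10) = mex{2,1,1,0,0} = 3
G(11) = mex{2,2,1,1,0} = 3
G(12) = mex{3,2,2,1,1} = 0
G(13) = mex{3,2,2,1,1} = 0
G(14) = mex{3,3,2,2,1} = 0
G(15) = mex{0,3,3,2,2} = 1
G(16) = mex{0,3,3,2,2} = 1
G(17) = mex{0,0,3,3,2} = 1
G(18) = mex{1,0,0,3,3} = 2
G(19) = mex{1,0,0,3,3} = 2

2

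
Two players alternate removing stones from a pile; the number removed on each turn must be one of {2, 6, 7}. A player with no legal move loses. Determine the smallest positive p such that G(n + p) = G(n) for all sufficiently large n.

13

n :  0  1  2  3  4  5  6  7  8  9 10 11 12 13 14 15 16 17 18 19 20 21 22 23 24 25 26 27
G :  0  0  1  1  0  0  1  1  2  0  3  1  2  0  0  1  1  0  0  1  1  2  0  3  1  2  0  0
G(n+13) = G(n) holds for n = 0,…,6 (a full window of length max(S) = 7), so the sequence is purely periodic with period 13.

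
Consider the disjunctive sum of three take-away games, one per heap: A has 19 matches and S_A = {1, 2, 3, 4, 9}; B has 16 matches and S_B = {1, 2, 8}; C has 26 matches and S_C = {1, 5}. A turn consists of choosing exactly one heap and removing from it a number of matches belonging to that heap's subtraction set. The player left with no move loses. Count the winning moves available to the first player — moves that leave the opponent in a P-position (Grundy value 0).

1

Heap A, S = {1, 2, 3, 4, 9}:
G(0) = 0
G(1) = mex{0} = 1
G(2) = mex{1,0} = 2
G(3) = mex{2,1,0} = 3
G(4) = mex{3,2,1,0} = 4
G(5) = mex{4,3,2,1} = 0
G(6) = mex{0,4,3,2} = 1
G(7) = mex{1,0,4,3} = 2
G(8) = mex{2,1,0,4} = 3
G(9) = mex{3,2,1,0,0} = 4
G(10) = mex{4,3,2,1,1} = 0
G(11) = mex{0,4,3,2,2} = 1
G(12) = mex{1,0,4,3,3} = 2
G(13) = mex{2,1,0,4,4} = 3
G(14) = mex{3,2,1,0,0} = 4
G(15) = mex{4,3,2,1,1} = 0
G(16) = mex{0,4,3,2,2} = 1
G(17) = mex{1,0,4,3,3} = 2
G(18) = mex{2,1,0,4,4} = 3
G(19) = mex{3,2,1,0,0} = 4
G_A(19) = 4.
Heap B, S = {1, 2, 8}:
G(0) = 0
G(1) = mex{0} = 1
G(2) = mex{1,0} = 2
G(3) = mex{2,1} = 0
G(4) = mex{0,2} = 1
G(5) = mex{1,0} = 2
G(6) = mex{2,1} = 0
G(7) = mex{0,2} = 1
G(8) = mex{1,0,0} = 2
G(9) = mex{2,1,1} = 0
G(10) = mex{0,2,2} = 1
G(11) = mex{1,0,0} = 2
G(12) = mex{2,1,1} = 0
G(13) = mex{0,2,2} = 1
G(14) = mex{1,0,0} = 2
G(15) = mex{2,1,1} = 0
G(16) = mex{0,2,2} = 1
G_B(16) = 1.
Heap C, S = {1, 5}:
G(0) = 0
G(1) = mex{0} = 1
G(2) = mex{1} = 0
G(3) = mex{0} = 1
G(4) = mex{1} = 0
G(5) = mex{0,0} = 1
G(6) = mex{1,1} = 0
G(7) = mex{0,0} = 1
G(8) = mex{1,1} = 0
G(9) = mex{0,0} = 1
G(10) = mex{1,1} = 0
G(11) = mex{0,0} = 1
G(12) = mex{1,1} = 0
G(13) = mex{0,0} = 1
G(14) = mex{1,1} = 0
G(15) = mex{0,0} = 1
G(16) = mex{1,1} = 0
G(17) = mex{0,0} = 1
G(18) = mex{1,1} = 0
G(19) = mex{0,0} = 1
G(20) = mex{1,1} = 0
G(21) = mex{0,0} = 1
G(22) = mex{1,1} = 0
G(23) = mex{0,0} = 1
G(24) = mex{1,1} = 0
G(25) = mex{0,0} = 1
G(26) = mex{1,1} = 0
G_C(26) = 0.
Combined Grundy value = 4 ⊕ 1 ⊕ 0 = 5.
A winning move leaves total XOR = 0, i.e. changes one component's Grundy value g to g ⊕ X where X is the current total.
Heap A: need g' = 4⊕5 = 1. Options: 19−1→G=3, 19−2→G=2, 19−3→G=1, 19−4→G=0, 19−9→G=0. Hits: 1.
Heap B: need g' = 1⊕5 = 4. Options: 16−1→G=0, 16−2→G=2, 16−8→G=2. Hits: 0.
Heap C: need g' = 0⊕5 = 5. Options: 26−1→G=1, 26−5→G=1. Hits: 0.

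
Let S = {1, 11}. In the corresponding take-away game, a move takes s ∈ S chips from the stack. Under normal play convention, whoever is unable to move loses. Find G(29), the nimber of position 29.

n :  0  1  2  3  4  5  6  7  8  9 10 11 12 13 14 15 16 17 18 19 20 21 22 23 24 25 26 27 28 29
G :  0  1  0  1  0  1  0  1  0  1  0  1  0  1  0  1  0  1  0  1  0  1  0  1  0  1  0  1  0  1

1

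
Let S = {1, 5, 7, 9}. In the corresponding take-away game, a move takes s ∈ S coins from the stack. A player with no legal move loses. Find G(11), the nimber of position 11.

1

n :  0  1  2  3  4  5  6  7  8  9 10 11
G :  0  1  0  1  0  1  0  1  0  1  0  1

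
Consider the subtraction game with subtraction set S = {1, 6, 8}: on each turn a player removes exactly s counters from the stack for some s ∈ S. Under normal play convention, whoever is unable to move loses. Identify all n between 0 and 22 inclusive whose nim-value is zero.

0, 2, 4, 7, 9, 11, 14, 16, 18, 21

G(0) = 0
G(1) = mex{0} = 1
G(2) = mex{1} = 0
G(3) = mex{0} = 1
G(4) = mex{1} = 0
G(5) = mex{0} = 1
G(6) = mex{1,0} = 2
G(7) = mex{2,1} = 0
G(8) = mex{0,0,0} = 1
G(9) = mex{1,1,1} = 0
G(10) = mex{0,0,0} = 1
G(11) = mex{1,1,1} = 0
G(12) = mex{0,2,0} = 1
G(13) = mex{1,0,1} = 2
G(14) = mex{2,1,2} = 0
G(15) = mex{0,0,0} = 1
G(16) = mex{1,1,1} = 0
G(17) = mex{0,0,0} = 1
G(18) = mex{1,1,1} = 0
G(19) = mex{0,2,0} = 1
G(20) = mex{1,0,1} = 2
G(21) = mex{2,1,2} = 0
G(22) = mex{0,0,0} = 1
P-positions are exactly the n with G(n) = 0.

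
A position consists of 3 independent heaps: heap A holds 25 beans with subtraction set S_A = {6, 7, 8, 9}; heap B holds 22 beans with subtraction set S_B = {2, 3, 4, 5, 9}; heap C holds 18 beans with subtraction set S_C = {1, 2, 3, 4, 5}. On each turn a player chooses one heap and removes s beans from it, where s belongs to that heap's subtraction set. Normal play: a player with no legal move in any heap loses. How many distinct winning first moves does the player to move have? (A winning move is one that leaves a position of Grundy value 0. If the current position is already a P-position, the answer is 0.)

6

Heap A, S = {6, 7, 8, 9}:
G(0) = 0
G(1) = mex{} = 0
G(2) = mex{} = 0
G(3) = mex{} = 0
G(4) = mex{} = 0
G(5) = mex{} = 0
G(6) = mex{0} = 1
G(7) = mex{0,0} = 1
G(8) = mex{0,0,0} = 1
G(9) = mex{0,0,0,0} = 1
G(10) = mex{0,0,0,0} = 1
G(11) = mex{0,0,0,0} = 1
G(12) = mex{1,0,0,0} = 2
G(13) = mex{1,1,0,0} = 2
G(14) = mex{1,1,1,0} = 2
G(15) = mex{1,1,1,1} = 0
G(16) = mex{1,1,1,1} = 0
G(17) = mex{1,1,1,1} = 0
G(18) = mex{2,1,1,1} = 0
G(19) = mex{2,2,1,1} = 0
G(20) = mex{2,2,2,1} = 0
G(21) = mex{0,2,2,2} = 1
G(22) = mex{0,0,2,2} = 1
G(23) = mex{0,0,0,2} = 1
G(24) = mex{0,0,0,0} = 1
G(25) = mex{0,0,0,0} = 1
G_A(25) = 1.
Heap B, S = {2, 3, 4, 5, 9}:
n :  0  1  2  3  4  5  6  7  8  9 10 11 12 13 14 15 16 17 18 19 20 21 22
G :  0  0  1  1  2  2  3  0  0  1  1  2  2  3  0  0  1  1  2  2  3  0  0
G_B(22) = 0.
Heap C, S = {1, 2, 3, 4, 5}:
G(0) = 0
G(1) = mex{0} = 1
G(2) = mex{1,0} = 2
G(3) = mex{2,1,0} = 3
G(4) = mex{3,2,1,0} = 4
G(5) = mex{4,3,2,1,0} = 5
G(6) = mex{5,4,3,2,1} = 0
G(7) = mex{0,5,4,3,2} = 1
G(8) = mex{1,0,5,4,3} = 2
G(9) = mex{2,1,0,5,4} = 3
G(10) = mex{3,2,1,0,5} = 4
G(11) = mex{4,3,2,1,0} = 5
G(12) = mex{5,4,3,2,1} = 0
G(13) = mex{0,5,4,3,2} = 1
G(14) = mex{1,0,5,4,3} = 2
G(15) = mex{2,1,0,5,4} = 3
G(16) = mex{3,2,1,0,5} = 4
G(17) = mex{4,3,2,1,0} = 5
G(18) = mex{5,4,3,2,1} = 0
G_C(18) = 0.
Combined Grundy value = 1 ⊕ 0 ⊕ 0 = 1.
A winning move leaves total XOR = 0, i.e. changes one component's Grundy value g to g ⊕ X where X is the current total.
Heap A: need g' = 1⊕1 = 0. Options: 25−6→G=0, 25−7→G=0, 25−8→G=0, 25−9→G=0. Hits: 4.
Heap B: need g' = 0⊕1 = 1. Options: 22−2→G=3, 22−3→G=2, 22−4→G=2, 22−5→G=1, 22−9→G=3. Hits: 1.
Heap C: need g' = 0⊕1 = 1. Options: 18−1→G=5, 18−2→G=4, 18−3→G=3, 18−4→G=2, 18−5→G=1. Hits: 1.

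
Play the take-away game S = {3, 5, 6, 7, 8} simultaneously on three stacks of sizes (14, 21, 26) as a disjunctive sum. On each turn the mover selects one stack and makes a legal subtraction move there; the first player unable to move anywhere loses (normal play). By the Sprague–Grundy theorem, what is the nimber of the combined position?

3

All stacks use S = {3, 5, 6, 7, 8}:
n :  0  1  2  3  4  5  6  7  8  9 10 11 12 13 14 15 16 17 18 19 20 21 22 23 24 25 26
G :  0  0  0  1  1  1  2  2  2  3  3  0  0  0  1  1  1  2  2  2  3  3  0  0  0  1  1
Stack A: G(14) = 1.
Stack B: G(21) = 3.
Stack C: G(26) = 1.
Combined Grundy value = 1 ⊕ 3 ⊕ 1 = 3.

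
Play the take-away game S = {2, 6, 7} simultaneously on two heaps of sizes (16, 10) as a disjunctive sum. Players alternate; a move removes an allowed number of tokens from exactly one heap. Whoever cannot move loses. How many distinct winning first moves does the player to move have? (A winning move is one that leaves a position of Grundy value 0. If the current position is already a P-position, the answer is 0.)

All heaps use S = {2, 6, 7}:
G(0) = 0
G(1) = mex{} = 0
G(2) = mex{0} = 1
G(3) = mex{0} = 1
G(4) = mex{1} = 0
G(5) = mex{1} = 0
G(6) = mex{0,0} = 1
G(7) = mex{0,0,0} = 1
G(8) = mex{1,1,0} = 2
G(9) = mex{1,1,1} = 0
G(10) = mex{2,0,1} = 3
G(11) = mex{0,0,0} = 1
G(12) = mex{3,1,0} = 2
G(13) = mex{1,1,1} = 0
G(14) = mex{2,2,1} = 0
G(15) = mex{0,0,2} = 1
G(16) = mex{0,3,0} = 1
Heap A: G(16) = 1.
Heap B: G(10) = 3.
Combined Grundy value = 1 ⊕ 3 = 2.
A winning move leaves total XOR = 0, i.e. changes one component's Grundy value g to g ⊕ X where X is the current total.
Heap A: need g' = 1⊕2 = 3. Options: 16−2→G=0, 16−6→G=3, 16−7→G=0. Hits: 1.
Heap B: need g' = 3⊕2 = 1. Options: 10−2→G=2, 10−6→G=0, 10−7→G=1. Hits: 1.

2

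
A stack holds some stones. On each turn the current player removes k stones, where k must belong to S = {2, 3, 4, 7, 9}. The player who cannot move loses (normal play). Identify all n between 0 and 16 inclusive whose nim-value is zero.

0, 1, 6, 11, 12

G(0) = 0
G(1) = mex{} = 0
G(2) = mex{0} = 1
G(3) = mex{0,0} = 1
G(4) = mex{1,0,0} = 2
G(5) = mex{1,1,0} = 2
G(6) = mex{2,1,1} = 0
G(7) = mex{2,2,1,0} = 3
G(8) = mex{0,2,2,0} = 1
G(9) = mex{3,0,2,1,0} = 4
G(10) = mex{1,3,0,1,0} = 2
G(11) = mex{4,1,3,2,1} = 0
G(12) = mex{2,4,1,2,1} = 0
G(13) = mex{0,2,4,0,2} = 1
G(14) = mex{0,0,2,3,2} = 1
G(15) = mex{1,0,0,1,0} = 2
G(16) = mex{1,1,0,4,3} = 2
P-positions are exactly the n with G(n) = 0.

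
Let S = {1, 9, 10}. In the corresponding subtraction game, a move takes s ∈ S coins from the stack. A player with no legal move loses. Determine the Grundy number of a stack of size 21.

0

G(0) = 0
G(1) = mex{0} = 1
G(2) = mex{1} = 0
G(3) = mex{0} = 1
G(4) = mex{1} = 0
G(5) = mex{0} = 1
G(6) = mex{1} = 0
G(7) = mex{0} = 1
G(8) = mex{1} = 0
G(9) = mex{0,0} = 1
G(10) = mex{1,1,0} = 2
G(11) = mex{2,0,1} = 3
G(12) = mex{3,1,0} = 2
G(13) = mex{2,0,1} = 3
G(14) = mex{3,1,0} = 2
G(15) = mex{2,0,1} = 3
G(16) = mex{3,1,0} = 2
G(17) = mex{2,0,1} = 3
G(18) = mex{3,1,0} = 2
G(19) = mex{2,2,1} = 0
G(20) = mex{0,3,2} = 1
G(21) = mex{1,2,3} = 0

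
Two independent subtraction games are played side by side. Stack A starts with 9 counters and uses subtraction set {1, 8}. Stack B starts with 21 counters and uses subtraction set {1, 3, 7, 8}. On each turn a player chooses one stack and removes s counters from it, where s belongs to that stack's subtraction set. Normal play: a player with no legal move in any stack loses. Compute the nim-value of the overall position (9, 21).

0

Stack A, S = {1, 8}:
G(0) = 0
G(1) = mex{0} = 1
G(2) = mex{1} = 0
G(3) = mex{0} = 1
G(4) = mex{1} = 0
G(5) = mex{0} = 1
G(6) = mex{1} = 0
G(7) = mex{0} = 1
G(8) = mex{1,0} = 2
G(9) = mex{2,1} = 0
G_A(9) = 0.
Stack B, S = {1, 3, 7, 8}:
G(0) = 0
G(1) = mex{0} = 1
G(2) = mex{1} = 0
G(3) = mex{0,0} = 1
G(4) = mex{1,1} = 0
G(5) = mex{0,0} = 1
G(6) = mex{1,1} = 0
G(7) = mex{0,0,0} = 1
G(8) = mex{1,1,1,0} = 2
G(9) = mex{2,0,0,1} = 3
G(10) = mex{3,1,1,0} = 2
G(11) = mex{2,2,0,1} = 3
G(12) = mex{3,3,1,0} = 2
G(13) = mex{2,2,0,1} = 3
G(14) = mex{3,3,1,0} = 2
G(15) = mex{2,2,2,1} = 0
G(16) = mex{0,3,3,2} = 1
G(17) = mex{1,2,2,3} = 0
G(18) = mex{0,0,3,2} = 1
G(19) = mex{1,1,2,3} = 0
G(20) = mex{0,0,3,2} = 1
G(21) = mex{1,1,2,3} = 0
G_B(21) = 0.
Combined Grundy value = 0 ⊕ 0 = 0.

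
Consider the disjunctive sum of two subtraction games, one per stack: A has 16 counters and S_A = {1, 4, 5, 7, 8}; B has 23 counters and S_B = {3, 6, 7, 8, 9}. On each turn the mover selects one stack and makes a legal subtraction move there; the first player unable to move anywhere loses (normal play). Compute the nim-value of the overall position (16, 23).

Stack A, S = {1, 4, 5, 7, 8}:
n :  0  1  2  3  4  5  6  7  8  9 10 11 12 13 14 15 16
G :  0  1  0  1  2  3  2  3  4  5  4  0  1  0  1  2  3
G_A(16) = 3.
Stack B, S = {3, 6, 7, 8, 9}:
G(0) = 0
G(1) = mex{} = 0
G(2) = mex{} = 0
G(3) = mex{0} = 1
G(4) = mex{0} = 1
G(5) = mex{0} = 1
G(6) = mex{1,0} = 2
G(7) = mex{1,0,0} = 2
G(8) = mex{1,0,0,0} = 2
G(9) = mex{2,1,0,0,0} = 3
G(10) = mex{2,1,1,0,0} = 3
G(11) = mex{2,1,1,1,0} = 3
G(12) = mex{3,2,1,1,1} = 0
G(13) = mex{3,2,2,1,1} = 0
G(14) = mex{3,2,2,2,1} = 0
G(15) = mex{0,3,2,2,2} = 1
G(16) = mex{0,3,3,2,2} = 1
G(17) = mex{0,3,3,3,2} = 1
G(18) = mex{1,0,3,3,3} = 2
G(19) = mex{1,0,0,3,3} = 2
G(20) = mex{1,0,0,0,3} = 2
G(21) = mex{2,1,0,0,0} = 3
G(22) = mex{2,1,1,0,0} = 3
G(23) = mex{2,1,1,1,0} = 3
G_B(23) = 3.
Combined Grundy value = 3 ⊕ 3 = 0.

0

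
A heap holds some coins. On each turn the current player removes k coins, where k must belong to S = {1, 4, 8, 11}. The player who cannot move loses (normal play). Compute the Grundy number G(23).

G(0) = 0
G(1) = mex{0} = 1
G(2) = mex{1} = 0
G(3) = mex{0} = 1
G(4) = mex{1,0} = 2
G(5) = mex{2,1} = 0
G(6) = mex{0,0} = 1
G(7) = mex{1,1} = 0
G(8) = mex{0,2,0} = 1
G(9) = mex{1,0,1} = 2
G(10) = mex{2,1,0} = 3
G(11) = mex{3,0,1,0} = 2
G(12) = mex{2,1,2,1} = 0
G(13) = mex{0,2,0,0} = 1
G(14) = mex{1,3,1,1} = 0
G(15) = mex{0,2,0,2} = 1
G(16) = mex{1,0,1,0} = 2
G(17) = mex{2,1,2,1} = 0
G(18) = mex{0,0,3,0} = 1
G(19) = mex{1,1,2,1} = 0
G(20) = mex{0,2,0,2} = 1
G(21) = mex{1,0,1,3} = 2
G(22) = mex{2,1,0,2} = 3
G(23) = mex{3,0,1,0} = 2

2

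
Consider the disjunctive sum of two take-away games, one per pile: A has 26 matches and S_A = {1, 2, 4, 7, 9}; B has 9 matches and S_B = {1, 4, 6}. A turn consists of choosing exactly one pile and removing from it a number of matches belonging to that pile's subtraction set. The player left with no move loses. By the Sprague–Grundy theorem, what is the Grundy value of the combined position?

Pile A, S = {1, 2, 4, 7, 9}:
n :  0  1  2  3  4  5  6  7  8  9 10 11 12 13 14 15 16 17 18 19 20 21 22 23 24 25 26
G :  0  1  2  0  1  2  0  1  2  3  4  0  1  2  0  1  2  0  1  2  3  4  0  1  2  0  1
G_A(26) = 1.
Pile B, S = {1, 4, 6}:
n : 0 1 2 3 4 5 6 7 8 9
G : 0 1 0 1 2 0 1 0 1 2
G_B(9) = 2.
Combined Grundy value = 1 ⊕ 2 = 3.

3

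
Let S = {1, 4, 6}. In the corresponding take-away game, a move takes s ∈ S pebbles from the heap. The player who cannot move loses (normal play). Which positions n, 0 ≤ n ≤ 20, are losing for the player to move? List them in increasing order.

0, 2, 5, 7, 10, 12, 15, 17, 20

G(0) = 0
G(1) = mex{0} = 1
G(2) = mex{1} = 0
G(3) = mex{0} = 1
G(4) = mex{1,0} = 2
G(5) = mex{2,1} = 0
G(6) = mex{0,0,0} = 1
G(7) = mex{1,1,1} = 0
G(8) = mex{0,2,0} = 1
G(9) = mex{1,0,1} = 2
G(10) = mex{2,1,2} = 0
G(11) = mex{0,0,0} = 1
G(12) = mex{1,1,1} = 0
G(13) = mex{0,2,0} = 1
G(14) = mex{1,0,1} = 2
G(15) = mex{2,1,2} = 0
G(16) = mex{0,0,0} = 1
G(17) = mex{1,1,1} = 0
G(18) = mex{0,2,0} = 1
G(19) = mex{1,0,1} = 2
G(20) = mex{2,1,2} = 0
P-positions are exactly the n with G(n) = 0.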